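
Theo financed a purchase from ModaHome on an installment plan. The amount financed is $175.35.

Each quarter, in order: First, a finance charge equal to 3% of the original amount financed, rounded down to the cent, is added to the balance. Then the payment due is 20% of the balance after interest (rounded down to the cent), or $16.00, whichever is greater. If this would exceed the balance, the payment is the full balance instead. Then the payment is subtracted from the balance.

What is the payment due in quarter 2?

# | Opening | Interest | Payment | End bal
1 | $175.35 | $5.26 | $36.12 | $144.49
2 | $144.49 | $5.26 | $29.95 | $119.80

$29.95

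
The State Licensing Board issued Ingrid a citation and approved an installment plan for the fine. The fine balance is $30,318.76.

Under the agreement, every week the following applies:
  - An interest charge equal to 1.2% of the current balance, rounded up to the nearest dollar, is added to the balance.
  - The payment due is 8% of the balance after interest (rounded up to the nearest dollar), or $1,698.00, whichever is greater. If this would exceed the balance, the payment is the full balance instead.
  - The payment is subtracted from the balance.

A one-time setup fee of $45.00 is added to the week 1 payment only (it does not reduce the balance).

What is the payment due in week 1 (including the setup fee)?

# | Opening | Interest | Payment | Fee | End bal
1 | $30,318.76 | $364.00 | $2,455.00 | $45.00 | $28,227.76

$2,500.00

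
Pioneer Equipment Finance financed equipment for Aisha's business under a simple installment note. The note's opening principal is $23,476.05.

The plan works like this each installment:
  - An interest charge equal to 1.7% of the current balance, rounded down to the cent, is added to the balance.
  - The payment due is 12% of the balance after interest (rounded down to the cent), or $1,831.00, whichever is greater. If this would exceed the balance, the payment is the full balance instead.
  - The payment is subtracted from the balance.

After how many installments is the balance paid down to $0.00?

Installment 1: $23,476.05 +$399.09 interest = $23,875.14; pay $2,865.01 → $21,010.13
Installment 2: $21,010.13 +$357.17 interest = $21,367.30; pay $2,564.07 → $18,803.23
Installment 3: $18,803.23 +$319.65 interest = $19,122.88; pay $2,294.74 → $16,828.14
Installment 4: $16,828.14 +$286.07 interest = $17,114.21; pay $2,053.70 → $15,060.51
Installment 5: $15,060.51 +$256.02 interest = $15,316.53; pay $1,837.98 → $13,478.55
Installment 6: $13,478.55 +$229.13 interest = $13,707.68; pay $1,831.00 → $11,876.68
Installment 7: $11,876.68 +$201.90 interest = $12,078.58; pay $1,831.00 → $10,247.58
Installment 8: $10,247.58 +$174.20 interest = $10,421.78; pay $1,831.00 → $8,590.78
Installment 9: $8,590.78 +$146.04 interest = $8,736.82; pay $1,831.00 → $6,905.82
Installment 10: $6,905.82 +$117.39 interest = $7,023.21; pay $1,831.00 → $5,192.21
Installment 11: $5,192.21 +$88.26 interest = $5,280.47; pay $1,831.00 → $3,449.47
Installment 12: $3,449.47 +$58.64 interest = $3,508.11; pay $1,831.00 → $1,677.11
Installment 13: $1,677.11 +$28.51 interest = $1,705.62; pay $1,705.62 → $0.00
Balance reaches $0.00 in installment 13.

13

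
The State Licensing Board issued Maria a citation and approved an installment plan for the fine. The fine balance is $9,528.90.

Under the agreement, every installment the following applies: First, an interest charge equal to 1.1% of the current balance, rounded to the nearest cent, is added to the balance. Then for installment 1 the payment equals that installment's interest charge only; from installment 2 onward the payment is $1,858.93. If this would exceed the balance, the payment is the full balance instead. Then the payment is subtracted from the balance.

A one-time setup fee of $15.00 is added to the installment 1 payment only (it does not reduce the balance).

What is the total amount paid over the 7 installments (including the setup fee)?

Installment 1: $9,528.90 +$104.82 interest = $9,633.72; pay $104.82 (+ $15.00 fee) → $9,528.90
Installment 2: $9,528.90 +$104.82 interest = $9,633.72; pay $1,858.93 → $7,774.79
Installment 3: $7,774.79 +$85.52 interest = $7,860.31; pay $1,858.93 → $6,001.38
Installment 4: $6,001.38 +$66.02 interest = $6,067.40; pay $1,858.93 → $4,208.47
Installment 5: $4,208.47 +$46.29 interest = $4,254.76; pay $1,858.93 → $2,395.83
Installment 6: $2,395.83 +$26.35 interest = $2,422.18; pay $1,858.93 → $563.25
Installment 7: $563.25 +$6.20 interest = $569.45; pay $569.45 → $0.00
Total paid: $9,983.92

$9,983.92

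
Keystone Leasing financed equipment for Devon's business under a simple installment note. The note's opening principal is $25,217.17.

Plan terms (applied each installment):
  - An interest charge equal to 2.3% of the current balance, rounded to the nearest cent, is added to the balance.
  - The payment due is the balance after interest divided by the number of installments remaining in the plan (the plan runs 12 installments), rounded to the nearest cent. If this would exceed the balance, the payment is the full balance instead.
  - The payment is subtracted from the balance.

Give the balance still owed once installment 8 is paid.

# | Opening | Interest | Payment | End bal
1 | $25,217.17 | $579.99 | $2,149.76 | $23,647.40
2 | $23,647.40 | $543.89 | $2,199.21 | $21,992.08
3 | $21,992.08 | $505.82 | $2,249.79 | $20,248.11
4 | $20,248.11 | $465.71 | $2,301.54 | $18,412.28
5 | $18,412.28 | $423.48 | $2,354.47 | $16,481.29
6 | $16,481.29 | $379.07 | $2,408.62 | $14,451.74
7 | $14,451.74 | $332.39 | $2,464.02 | $12,320.11
8 | $12,320.11 | $283.36 | $2,520.69 | $10,082.78

$10,082.78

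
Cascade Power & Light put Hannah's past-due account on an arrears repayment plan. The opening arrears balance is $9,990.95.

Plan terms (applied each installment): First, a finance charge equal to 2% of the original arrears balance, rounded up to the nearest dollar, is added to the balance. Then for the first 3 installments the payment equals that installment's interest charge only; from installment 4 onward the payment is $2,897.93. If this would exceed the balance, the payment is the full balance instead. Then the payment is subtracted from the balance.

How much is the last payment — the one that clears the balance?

$2,097.16

Installment 1: opening $9,990.95; interest $200.00 → $10,190.95; payment $200.00; balance $9,990.95
Installment 2: opening $9,990.95; interest $200.00 → $10,190.95; payment $200.00; balance $9,990.95
Installment 3: opening $9,990.95; interest $200.00 → $10,190.95; payment $200.00; balance $9,990.95
Installment 4: opening $9,990.95; interest $200.00 → $10,190.95; payment $2,897.93; balance $7,293.02
Installment 5: opening $7,293.02; interest $200.00 → $7,493.02; payment $2,897.93; balance $4,595.09
Installment 6: opening $4,595.09; interest $200.00 → $4,795.09; payment $2,897.93; balance $1,897.16
Installment 7: opening $1,897.16; interest $200.00 → $2,097.16; payment $2,097.16; balance $0.00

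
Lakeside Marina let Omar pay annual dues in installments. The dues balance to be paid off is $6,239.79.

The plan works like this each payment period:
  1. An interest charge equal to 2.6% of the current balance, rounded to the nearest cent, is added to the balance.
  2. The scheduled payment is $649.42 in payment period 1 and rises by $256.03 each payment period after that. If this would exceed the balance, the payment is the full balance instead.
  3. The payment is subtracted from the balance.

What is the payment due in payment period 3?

$1,161.48

Payment period 1: $6,239.79 +$162.23 interest = $6,402.02; pay $649.42 → $5,752.60
Payment period 2: $5,752.60 +$149.57 interest = $5,902.17; pay $905.45 → $4,996.72
Payment period 3: $4,996.72 +$129.91 interest = $5,126.63; pay $1,161.48 → $3,965.15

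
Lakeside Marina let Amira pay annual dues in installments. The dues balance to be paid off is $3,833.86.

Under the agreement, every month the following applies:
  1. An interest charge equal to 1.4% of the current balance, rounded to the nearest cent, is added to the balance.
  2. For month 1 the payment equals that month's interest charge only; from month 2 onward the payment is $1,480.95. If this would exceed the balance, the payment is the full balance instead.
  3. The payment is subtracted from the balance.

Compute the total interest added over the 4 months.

Month 1: $3,833.86 +$53.67 interest = $3,887.53; pay $53.67 → $3,833.86
Month 2: $3,833.86 +$53.67 interest = $3,887.53; pay $1,480.95 → $2,406.58
Month 3: $2,406.58 +$33.69 interest = $2,440.27; pay $1,480.95 → $959.32
Month 4: $959.32 +$13.43 interest = $972.75; pay $972.75 → $0.00
Total interest: $53.67 + $53.67 + $33.69 + $13.43 = $154.46

$154.46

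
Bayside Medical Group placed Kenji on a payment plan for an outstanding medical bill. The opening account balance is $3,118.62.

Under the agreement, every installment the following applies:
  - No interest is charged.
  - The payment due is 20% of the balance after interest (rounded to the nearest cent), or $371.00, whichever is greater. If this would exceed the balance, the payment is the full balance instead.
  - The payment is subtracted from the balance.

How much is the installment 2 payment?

Installment 1: opening $3,118.62; payment $623.72; balance $2,494.90
Installment 2: opening $2,494.90; payment $498.98; balance $1,995.92

$498.98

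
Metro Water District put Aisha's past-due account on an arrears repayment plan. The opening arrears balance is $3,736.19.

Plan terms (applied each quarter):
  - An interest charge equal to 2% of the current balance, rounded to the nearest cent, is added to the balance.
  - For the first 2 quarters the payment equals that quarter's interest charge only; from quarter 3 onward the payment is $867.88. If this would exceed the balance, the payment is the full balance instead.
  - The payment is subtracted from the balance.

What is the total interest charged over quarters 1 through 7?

Quarter 1: $3,736.19 +$74.72 interest = $3,810.91; pay $74.72 → $3,736.19
Quarter 2: $3,736.19 +$74.72 interest = $3,810.91; pay $74.72 → $3,736.19
Quarter 3: $3,736.19 +$74.72 interest = $3,810.91; pay $867.88 → $2,943.03
Quarter 4: $2,943.03 +$58.86 interest = $3,001.89; pay $867.88 → $2,134.01
Quarter 5: $2,134.01 +$42.68 interest = $2,176.69; pay $867.88 → $1,308.81
Quarter 6: $1,308.81 +$26.18 interest = $1,334.99; pay $867.88 → $467.11
Quarter 7: $467.11 +$9.34 interest = $476.45; pay $476.45 → $0.00
Total interest: $74.72 + $74.72 + $74.72 + $58.86 + $42.68 + $26.18 + $9.34 = $361.22

$361.22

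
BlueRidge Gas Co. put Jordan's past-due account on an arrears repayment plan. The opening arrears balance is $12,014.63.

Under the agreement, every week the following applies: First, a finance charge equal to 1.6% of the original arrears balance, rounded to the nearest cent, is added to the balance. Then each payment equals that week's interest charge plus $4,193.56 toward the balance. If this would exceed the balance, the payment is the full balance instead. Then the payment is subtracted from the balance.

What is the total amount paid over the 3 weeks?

Week 1: opening $12,014.63; interest $192.23 → $12,206.86; payment $4,385.79; balance $7,821.07
Week 2: opening $7,821.07; interest $192.23 → $8,013.30; payment $4,385.79; balance $3,627.51
Week 3: opening $3,627.51; interest $192.23 → $3,819.74; payment $3,819.74; balance $0.00
Total paid: $12,591.32

$12,591.32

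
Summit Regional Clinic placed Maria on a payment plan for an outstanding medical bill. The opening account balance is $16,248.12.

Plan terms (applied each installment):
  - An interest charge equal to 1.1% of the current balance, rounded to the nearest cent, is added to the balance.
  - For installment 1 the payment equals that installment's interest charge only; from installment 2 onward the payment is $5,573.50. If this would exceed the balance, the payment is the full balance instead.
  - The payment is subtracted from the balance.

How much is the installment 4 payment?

$5,458.63

Installment 1: $16,248.12 +$178.73 interest = $16,426.85; pay $178.73 → $16,248.12
Installment 2: $16,248.12 +$178.73 interest = $16,426.85; pay $5,573.50 → $10,853.35
Installment 3: $10,853.35 +$119.39 interest = $10,972.74; pay $5,573.50 → $5,399.24
Installment 4: $5,399.24 +$59.39 interest = $5,458.63; pay $5,458.63 → $0.00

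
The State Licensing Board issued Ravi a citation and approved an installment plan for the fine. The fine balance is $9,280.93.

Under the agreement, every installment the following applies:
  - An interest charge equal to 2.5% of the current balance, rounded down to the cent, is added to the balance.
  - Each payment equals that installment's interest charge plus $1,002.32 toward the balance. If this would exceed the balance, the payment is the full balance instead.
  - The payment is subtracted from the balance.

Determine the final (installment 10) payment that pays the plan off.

Installment 1: $9,280.93 +$232.02 interest = $9,512.95; pay $1,234.34 → $8,278.61
Installment 2: $8,278.61 +$206.96 interest = $8,485.57; pay $1,209.28 → $7,276.29
Installment 3: $7,276.29 +$181.90 interest = $7,458.19; pay $1,184.22 → $6,273.97
Installment 4: $6,273.97 +$156.84 interest = $6,430.81; pay $1,159.16 → $5,271.65
Installment 5: $5,271.65 +$131.79 interest = $5,403.44; pay $1,134.11 → $4,269.33
Installment 6: $4,269.33 +$106.73 interest = $4,376.06; pay $1,109.05 → $3,267.01
Installment 7: $3,267.01 +$81.67 interest = $3,348.68; pay $1,083.99 → $2,264.69
Installment 8: $2,264.69 +$56.61 interest = $2,321.30; pay $1,058.93 → $1,262.37
Installment 9: $1,262.37 +$31.55 interest = $1,293.92; pay $1,033.87 → $260.05
Installment 10: $260.05 +$6.50 interest = $266.55; pay $266.55 → $0.00

$266.55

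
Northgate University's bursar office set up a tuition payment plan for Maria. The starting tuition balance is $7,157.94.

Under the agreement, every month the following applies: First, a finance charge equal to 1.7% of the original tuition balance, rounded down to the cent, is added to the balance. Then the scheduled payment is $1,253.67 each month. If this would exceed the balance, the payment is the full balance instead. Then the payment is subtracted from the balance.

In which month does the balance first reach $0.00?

# | Opening | Interest | Payment | End bal
1 | $7,157.94 | $121.68 | $1,253.67 | $6,025.95
2 | $6,025.95 | $121.68 | $1,253.67 | $4,893.96
3 | $4,893.96 | $121.68 | $1,253.67 | $3,761.97
4 | $3,761.97 | $121.68 | $1,253.67 | $2,629.98
5 | $2,629.98 | $121.68 | $1,253.67 | $1,497.99
6 | $1,497.99 | $121.68 | $1,253.67 | $366.00
7 | $366.00 | $121.68 | $487.68 | $0.00
Balance reaches $0.00 in month 7.

7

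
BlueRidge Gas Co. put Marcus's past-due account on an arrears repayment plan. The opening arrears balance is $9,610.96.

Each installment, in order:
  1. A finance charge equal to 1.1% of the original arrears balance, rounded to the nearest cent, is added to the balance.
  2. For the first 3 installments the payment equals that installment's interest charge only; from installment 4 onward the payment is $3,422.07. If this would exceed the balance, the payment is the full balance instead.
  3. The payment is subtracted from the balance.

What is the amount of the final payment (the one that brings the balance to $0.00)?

$3,083.98

Installment 1: $9,610.96 +$105.72 interest = $9,716.68; pay $105.72 → $9,610.96
Installment 2: $9,610.96 +$105.72 interest = $9,716.68; pay $105.72 → $9,610.96
Installment 3: $9,610.96 +$105.72 interest = $9,716.68; pay $105.72 → $9,610.96
Installment 4: $9,610.96 +$105.72 interest = $9,716.68; pay $3,422.07 → $6,294.61
Installment 5: $6,294.61 +$105.72 interest = $6,400.33; pay $3,422.07 → $2,978.26
Installment 6: $2,978.26 +$105.72 interest = $3,083.98; pay $3,083.98 → $0.00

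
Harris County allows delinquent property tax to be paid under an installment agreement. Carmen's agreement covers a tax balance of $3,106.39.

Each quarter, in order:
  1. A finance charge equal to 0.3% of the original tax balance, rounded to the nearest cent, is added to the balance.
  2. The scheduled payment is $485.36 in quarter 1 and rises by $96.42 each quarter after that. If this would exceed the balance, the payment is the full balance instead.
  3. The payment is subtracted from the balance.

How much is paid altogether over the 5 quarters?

$3,152.99

Quarter 1: opening $3,106.39; interest $9.32 → $3,115.71; payment $485.36; balance $2,630.35
Quarter 2: opening $2,630.35; interest $9.32 → $2,639.67; payment $581.78; balance $2,057.89
Quarter 3: opening $2,057.89; interest $9.32 → $2,067.21; payment $678.20; balance $1,389.01
Quarter 4: opening $1,389.01; interest $9.32 → $1,398.33; payment $774.62; balance $623.71
Quarter 5: opening $623.71; interest $9.32 → $633.03; payment $633.03; balance $0.00
Total paid: $3,152.99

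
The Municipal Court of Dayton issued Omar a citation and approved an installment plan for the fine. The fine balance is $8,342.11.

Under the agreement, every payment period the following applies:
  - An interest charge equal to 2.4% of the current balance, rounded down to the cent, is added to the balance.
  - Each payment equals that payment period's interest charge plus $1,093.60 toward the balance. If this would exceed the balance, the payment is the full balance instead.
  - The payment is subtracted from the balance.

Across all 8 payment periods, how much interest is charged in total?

Payment period 1: opening $8,342.11; interest $200.21 → $8,542.32; payment $1,293.81; balance $7,248.51
Payment period 2: opening $7,248.51; interest $173.96 → $7,422.47; payment $1,267.56; balance $6,154.91
Payment period 3: opening $6,154.91; interest $147.71 → $6,302.62; payment $1,241.31; balance $5,061.31
Payment period 4: opening $5,061.31; interest $121.47 → $5,182.78; payment $1,215.07; balance $3,967.71
Payment period 5: opening $3,967.71; interest $95.22 → $4,062.93; payment $1,188.82; balance $2,874.11
Payment period 6: opening $2,874.11; interest $68.97 → $2,943.08; payment $1,162.57; balance $1,780.51
Payment period 7: opening $1,780.51; interest $42.73 → $1,823.24; payment $1,136.33; balance $686.91
Payment period 8: opening $686.91; interest $16.48 → $703.39; payment $703.39; balance $0.00
Total interest: $200.21 + $173.96 + $147.71 + $121.47 + $95.22 + $68.97 + $42.73 + $16.48 = $866.75

$866.75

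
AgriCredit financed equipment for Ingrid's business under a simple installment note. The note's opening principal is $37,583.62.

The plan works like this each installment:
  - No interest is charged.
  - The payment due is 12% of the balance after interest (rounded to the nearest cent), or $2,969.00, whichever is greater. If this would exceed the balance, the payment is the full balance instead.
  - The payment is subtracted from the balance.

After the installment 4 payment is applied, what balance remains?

Installment 1: $37,583.62 − $4,510.03 → $33,073.59
Installment 2: $33,073.59 − $3,968.83 → $29,104.76
Installment 3: $29,104.76 − $3,492.57 → $25,612.19
Installment 4: $25,612.19 − $3,073.46 → $22,538.73

$22,538.73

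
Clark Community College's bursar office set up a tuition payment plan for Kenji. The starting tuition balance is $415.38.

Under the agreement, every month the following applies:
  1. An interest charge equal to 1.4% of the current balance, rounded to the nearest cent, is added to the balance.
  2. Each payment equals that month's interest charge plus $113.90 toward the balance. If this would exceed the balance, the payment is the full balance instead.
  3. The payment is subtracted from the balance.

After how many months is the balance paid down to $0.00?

4

# | Opening | Interest | Payment | End bal
1 | $415.38 | $5.82 | $119.72 | $301.48
2 | $301.48 | $4.22 | $118.12 | $187.58
3 | $187.58 | $2.63 | $116.53 | $73.68
4 | $73.68 | $1.03 | $74.71 | $0.00
Balance reaches $0.00 in month 4.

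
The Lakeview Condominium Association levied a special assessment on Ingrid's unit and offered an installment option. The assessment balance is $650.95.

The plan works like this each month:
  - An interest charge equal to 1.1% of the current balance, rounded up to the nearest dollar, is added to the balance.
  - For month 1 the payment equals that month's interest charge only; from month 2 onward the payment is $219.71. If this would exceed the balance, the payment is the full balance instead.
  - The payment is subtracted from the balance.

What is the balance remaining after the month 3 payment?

$224.53

# | Opening | Interest | Payment | End bal
1 | $650.95 | $8.00 | $8.00 | $650.95
2 | $650.95 | $8.00 | $219.71 | $439.24
3 | $439.24 | $5.00 | $219.71 | $224.53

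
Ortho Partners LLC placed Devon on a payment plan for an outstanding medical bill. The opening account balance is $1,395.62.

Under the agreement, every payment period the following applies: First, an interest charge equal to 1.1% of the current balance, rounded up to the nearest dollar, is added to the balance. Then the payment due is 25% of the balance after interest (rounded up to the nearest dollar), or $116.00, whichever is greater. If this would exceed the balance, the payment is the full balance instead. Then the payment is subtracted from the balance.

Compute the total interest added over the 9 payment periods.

# | Opening | Interest | Payment | End bal
1 | $1,395.62 | $16.00 | $353.00 | $1,058.62
2 | $1,058.62 | $12.00 | $268.00 | $802.62
3 | $802.62 | $9.00 | $203.00 | $608.62
4 | $608.62 | $7.00 | $154.00 | $461.62
5 | $461.62 | $6.00 | $117.00 | $350.62
6 | $350.62 | $4.00 | $116.00 | $238.62
7 | $238.62 | $3.00 | $116.00 | $125.62
8 | $125.62 | $2.00 | $116.00 | $11.62
9 | $11.62 | $1.00 | $12.62 | $0.00
Total interest: $16.00 + $12.00 + $9.00 + $7.00 + $6.00 + $4.00 + $3.00 + $2.00 + $1.00 = $60.00

$60.00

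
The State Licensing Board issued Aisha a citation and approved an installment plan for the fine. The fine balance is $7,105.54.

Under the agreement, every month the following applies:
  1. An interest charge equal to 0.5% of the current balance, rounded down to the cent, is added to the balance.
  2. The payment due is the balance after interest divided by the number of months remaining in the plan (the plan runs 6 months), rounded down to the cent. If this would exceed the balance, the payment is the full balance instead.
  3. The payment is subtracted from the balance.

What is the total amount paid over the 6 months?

Month 1: opening $7,105.54; interest $35.52 → $7,141.06; payment $1,190.17; balance $5,950.89
Month 2: opening $5,950.89; interest $29.75 → $5,980.64; payment $1,196.12; balance $4,784.52
Month 3: opening $4,784.52; interest $23.92 → $4,808.44; payment $1,202.11; balance $3,606.33
Month 4: opening $3,606.33; interest $18.03 → $3,624.36; payment $1,208.12; balance $2,416.24
Month 5: opening $2,416.24; interest $12.08 → $2,428.32; payment $1,214.16; balance $1,214.16
Month 6: opening $1,214.16; interest $6.07 → $1,220.23; payment $1,220.23; balance $0.00
Total paid: $7,230.91

$7,230.91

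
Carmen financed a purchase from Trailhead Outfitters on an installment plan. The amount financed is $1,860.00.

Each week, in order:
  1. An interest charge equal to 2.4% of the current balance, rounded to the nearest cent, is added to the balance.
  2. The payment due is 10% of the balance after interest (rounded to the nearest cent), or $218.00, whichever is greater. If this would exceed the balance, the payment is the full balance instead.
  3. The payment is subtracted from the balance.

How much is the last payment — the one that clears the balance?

$144.67

Week 1: opening $1,860.00; interest $44.64 → $1,904.64; payment $218.00; balance $1,686.64
Week 2: opening $1,686.64; interest $40.48 → $1,727.12; payment $218.00; balance $1,509.12
Week 3: opening $1,509.12; interest $36.22 → $1,545.34; payment $218.00; balance $1,327.34
Week 4: opening $1,327.34; interest $31.86 → $1,359.20; payment $218.00; balance $1,141.20
Week 5: opening $1,141.20; interest $27.39 → $1,168.59; payment $218.00; balance $950.59
Week 6: opening $950.59; interest $22.81 → $973.40; payment $218.00; balance $755.40
Week 7: opening $755.40; interest $18.13 → $773.53; payment $218.00; balance $555.53
Week 8: opening $555.53; interest $13.33 → $568.86; payment $218.00; balance $350.86
Week 9: opening $350.86; interest $8.42 → $359.28; payment $218.00; balance $141.28
Week 10: opening $141.28; interest $3.39 → $144.67; payment $144.67; balance $0.00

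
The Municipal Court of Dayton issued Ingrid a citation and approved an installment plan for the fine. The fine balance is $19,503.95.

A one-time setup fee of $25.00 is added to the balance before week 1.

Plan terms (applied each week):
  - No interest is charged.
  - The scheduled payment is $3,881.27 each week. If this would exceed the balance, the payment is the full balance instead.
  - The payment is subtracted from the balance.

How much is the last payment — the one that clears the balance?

Week 1: $19,528.95 − $3,881.27 → $15,647.68
Week 2: $15,647.68 − $3,881.27 → $11,766.41
Week 3: $11,766.41 − $3,881.27 → $7,885.14
Week 4: $7,885.14 − $3,881.27 → $4,003.87
Week 5: $4,003.87 − $3,881.27 → $122.60
Week 6: $122.60 − $122.60 → $0.00

$122.60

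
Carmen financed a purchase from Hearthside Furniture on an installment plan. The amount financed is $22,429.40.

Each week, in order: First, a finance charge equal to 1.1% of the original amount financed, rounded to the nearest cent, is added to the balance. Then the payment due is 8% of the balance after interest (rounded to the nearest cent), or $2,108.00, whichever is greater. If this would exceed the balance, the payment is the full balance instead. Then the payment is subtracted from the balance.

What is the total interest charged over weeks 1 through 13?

$3,207.36

Week 1: $22,429.40 +$246.72 interest = $22,676.12; pay $2,108.00 → $20,568.12
Week 2: $20,568.12 +$246.72 interest = $20,814.84; pay $2,108.00 → $18,706.84
Week 3: $18,706.84 +$246.72 interest = $18,953.56; pay $2,108.00 → $16,845.56
Week 4: $16,845.56 +$246.72 interest = $17,092.28; pay $2,108.00 → $14,984.28
Week 5: $14,984.28 +$246.72 interest = $15,231.00; pay $2,108.00 → $13,123.00
Week 6: $13,123.00 +$246.72 interest = $13,369.72; pay $2,108.00 → $11,261.72
Week 7: $11,261.72 +$246.72 interest = $11,508.44; pay $2,108.00 → $9,400.44
Week 8: $9,400.44 +$246.72 interest = $9,647.16; pay $2,108.00 → $7,539.16
Week 9: $7,539.16 +$246.72 interest = $7,785.88; pay $2,108.00 → $5,677.88
Week 10: $5,677.88 +$246.72 interest = $5,924.60; pay $2,108.00 → $3,816.60
Week 11: $3,816.60 +$246.72 interest = $4,063.32; pay $2,108.00 → $1,955.32
Week 12: $1,955.32 +$246.72 interest = $2,202.04; pay $2,108.00 → $94.04
Week 13: $94.04 +$246.72 interest = $340.76; pay $340.76 → $0.00
Total interest: $246.72 + $246.72 + $246.72 + $246.72 + $246.72 + $246.72 + $246.72 + $246.72 + $246.72 + $246.72 + $246.72 + $246.72 + $246.72 = $3,207.36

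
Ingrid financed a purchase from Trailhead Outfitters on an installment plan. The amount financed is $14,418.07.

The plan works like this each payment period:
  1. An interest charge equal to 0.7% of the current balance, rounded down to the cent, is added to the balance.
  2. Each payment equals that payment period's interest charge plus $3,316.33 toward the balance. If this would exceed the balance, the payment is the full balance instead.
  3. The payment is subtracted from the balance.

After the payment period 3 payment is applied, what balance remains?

Payment period 1: opening $14,418.07; interest $100.92 → $14,518.99; payment $3,417.25; balance $11,101.74
Payment period 2: opening $11,101.74; interest $77.71 → $11,179.45; payment $3,394.04; balance $7,785.41
Payment period 3: opening $7,785.41; interest $54.49 → $7,839.90; payment $3,370.82; balance $4,469.08

$4,469.08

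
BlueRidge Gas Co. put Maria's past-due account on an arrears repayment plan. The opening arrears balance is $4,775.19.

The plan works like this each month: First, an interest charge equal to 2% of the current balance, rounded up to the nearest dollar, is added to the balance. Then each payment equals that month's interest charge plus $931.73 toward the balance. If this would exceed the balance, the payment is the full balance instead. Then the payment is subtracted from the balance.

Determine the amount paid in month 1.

$1,027.73

Month 1: opening $4,775.19; interest $96.00 → $4,871.19; payment $1,027.73; balance $3,843.46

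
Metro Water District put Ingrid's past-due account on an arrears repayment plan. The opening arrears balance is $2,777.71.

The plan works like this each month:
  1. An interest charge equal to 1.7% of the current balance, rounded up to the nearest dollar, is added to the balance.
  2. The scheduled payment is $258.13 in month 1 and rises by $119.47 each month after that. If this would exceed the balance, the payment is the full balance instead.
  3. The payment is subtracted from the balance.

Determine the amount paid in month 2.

$377.60

Month 1: $2,777.71 +$48.00 interest = $2,825.71; pay $258.13 → $2,567.58
Month 2: $2,567.58 +$44.00 interest = $2,611.58; pay $377.60 → $2,233.98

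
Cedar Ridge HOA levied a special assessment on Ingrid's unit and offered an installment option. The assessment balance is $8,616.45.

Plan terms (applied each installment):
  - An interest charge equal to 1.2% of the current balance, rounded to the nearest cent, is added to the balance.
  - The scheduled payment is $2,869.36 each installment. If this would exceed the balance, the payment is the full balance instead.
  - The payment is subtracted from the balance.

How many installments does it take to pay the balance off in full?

Installment 1: $8,616.45 +$103.40 interest = $8,719.85; pay $2,869.36 → $5,850.49
Installment 2: $5,850.49 +$70.21 interest = $5,920.70; pay $2,869.36 → $3,051.34
Installment 3: $3,051.34 +$36.62 interest = $3,087.96; pay $2,869.36 → $218.60
Installment 4: $218.60 +$2.62 interest = $221.22; pay $221.22 → $0.00
Balance reaches $0.00 in installment 4.

4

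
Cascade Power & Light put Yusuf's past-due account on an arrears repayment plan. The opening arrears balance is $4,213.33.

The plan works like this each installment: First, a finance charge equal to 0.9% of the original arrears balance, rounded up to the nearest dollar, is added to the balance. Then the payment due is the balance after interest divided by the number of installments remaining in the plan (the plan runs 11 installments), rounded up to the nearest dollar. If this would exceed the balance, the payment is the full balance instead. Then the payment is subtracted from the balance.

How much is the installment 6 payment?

Installment 1: opening $4,213.33; interest $38.00 → $4,251.33; payment $387.00; balance $3,864.33
Installment 2: opening $3,864.33; interest $38.00 → $3,902.33; payment $391.00; balance $3,511.33
Installment 3: opening $3,511.33; interest $38.00 → $3,549.33; payment $395.00; balance $3,154.33
Installment 4: opening $3,154.33; interest $38.00 → $3,192.33; payment $400.00; balance $2,792.33
Installment 5: opening $2,792.33; interest $38.00 → $2,830.33; payment $405.00; balance $2,425.33
Installment 6: opening $2,425.33; interest $38.00 → $2,463.33; payment $411.00; balance $2,052.33

$411.00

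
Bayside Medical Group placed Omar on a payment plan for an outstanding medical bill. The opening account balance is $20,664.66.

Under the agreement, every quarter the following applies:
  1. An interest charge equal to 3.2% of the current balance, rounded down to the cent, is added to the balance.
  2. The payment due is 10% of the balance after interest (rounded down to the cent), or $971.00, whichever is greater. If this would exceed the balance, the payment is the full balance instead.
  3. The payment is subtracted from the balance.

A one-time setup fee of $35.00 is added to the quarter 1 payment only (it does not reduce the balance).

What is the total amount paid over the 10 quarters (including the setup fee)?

Quarter 1: opening $20,664.66; interest $661.26 → $21,325.92; payment $2,132.59 (+ $35.00 fee); balance $19,193.33
Quarter 2: opening $19,193.33; interest $614.18 → $19,807.51; payment $1,980.75; balance $17,826.76
Quarter 3: opening $17,826.76; interest $570.45 → $18,397.21; payment $1,839.72; balance $16,557.49
Quarter 4: opening $16,557.49; interest $529.83 → $17,087.32; payment $1,708.73; balance $15,378.59
Quarter 5: opening $15,378.59; interest $492.11 → $15,870.70; payment $1,587.07; balance $14,283.63
Quarter 6: opening $14,283.63; interest $457.07 → $14,740.70; payment $1,474.07; balance $13,266.63
Quarter 7: opening $13,266.63; interest $424.53 → $13,691.16; payment $1,369.11; balance $12,322.05
Quarter 8: opening $12,322.05; interest $394.30 → $12,716.35; payment $1,271.63; balance $11,444.72
Quarter 9: opening $11,444.72; interest $366.23 → $11,810.95; payment $1,181.09; balance $10,629.86
Quarter 10: opening $10,629.86; interest $340.15 → $10,970.01; payment $1,097.00; balance $9,873.01
Total paid: $15,676.76

$15,676.76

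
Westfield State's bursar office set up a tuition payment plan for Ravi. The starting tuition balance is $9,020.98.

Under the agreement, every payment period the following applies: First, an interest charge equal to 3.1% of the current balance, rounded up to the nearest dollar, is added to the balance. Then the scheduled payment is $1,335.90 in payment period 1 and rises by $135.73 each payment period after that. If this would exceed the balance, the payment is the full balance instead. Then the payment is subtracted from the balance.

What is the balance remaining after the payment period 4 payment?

$3,765.00

Payment period 1: opening $9,020.98; interest $280.00 → $9,300.98; payment $1,335.90; balance $7,965.08
Payment period 2: opening $7,965.08; interest $247.00 → $8,212.08; payment $1,471.63; balance $6,740.45
Payment period 3: opening $6,740.45; interest $209.00 → $6,949.45; payment $1,607.36; balance $5,342.09
Payment period 4: opening $5,342.09; interest $166.00 → $5,508.09; payment $1,743.09; balance $3,765.00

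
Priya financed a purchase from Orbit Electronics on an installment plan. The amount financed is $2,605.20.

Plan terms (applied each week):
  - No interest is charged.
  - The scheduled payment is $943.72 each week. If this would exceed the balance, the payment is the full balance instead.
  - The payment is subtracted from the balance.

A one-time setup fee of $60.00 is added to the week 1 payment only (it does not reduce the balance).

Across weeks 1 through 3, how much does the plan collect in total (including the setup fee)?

$2,665.20

Week 1: opening $2,605.20; payment $943.72 (+ $60.00 fee); balance $1,661.48
Week 2: opening $1,661.48; payment $943.72; balance $717.76
Week 3: opening $717.76; payment $717.76; balance $0.00
Total paid: $2,665.20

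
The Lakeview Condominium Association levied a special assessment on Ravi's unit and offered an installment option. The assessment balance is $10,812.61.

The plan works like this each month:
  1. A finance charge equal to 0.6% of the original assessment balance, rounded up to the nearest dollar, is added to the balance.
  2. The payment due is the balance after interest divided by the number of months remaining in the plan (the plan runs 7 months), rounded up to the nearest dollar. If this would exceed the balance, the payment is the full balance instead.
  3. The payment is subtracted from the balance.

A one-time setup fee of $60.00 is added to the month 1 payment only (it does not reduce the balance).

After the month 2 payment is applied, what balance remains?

$7,823.61

Month 1: $10,812.61 +$65.00 interest = $10,877.61; pay $1,554.00 (+ $60.00 fee) → $9,323.61
Month 2: $9,323.61 +$65.00 interest = $9,388.61; pay $1,565.00 → $7,823.61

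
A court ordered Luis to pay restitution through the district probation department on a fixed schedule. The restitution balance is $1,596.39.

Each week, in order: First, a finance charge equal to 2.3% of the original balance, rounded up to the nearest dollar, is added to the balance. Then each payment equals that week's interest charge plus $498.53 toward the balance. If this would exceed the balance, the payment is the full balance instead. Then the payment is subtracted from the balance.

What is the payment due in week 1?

$535.53

Week 1: opening $1,596.39; interest $37.00 → $1,633.39; payment $535.53; balance $1,097.86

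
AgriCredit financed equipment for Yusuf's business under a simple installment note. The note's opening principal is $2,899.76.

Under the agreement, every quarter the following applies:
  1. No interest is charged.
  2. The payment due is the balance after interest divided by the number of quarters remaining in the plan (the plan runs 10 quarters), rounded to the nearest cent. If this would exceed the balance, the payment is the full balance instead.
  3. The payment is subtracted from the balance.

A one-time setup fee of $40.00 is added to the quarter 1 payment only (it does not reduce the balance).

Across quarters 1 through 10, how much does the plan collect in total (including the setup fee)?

$2,939.76

Quarter 1: opening $2,899.76; payment $289.98 (+ $40.00 fee); balance $2,609.78
Quarter 2: opening $2,609.78; payment $289.98; balance $2,319.80
Quarter 3: opening $2,319.80; payment $289.98; balance $2,029.82
Quarter 4: opening $2,029.82; payment $289.97; balance $1,739.85
Quarter 5: opening $1,739.85; payment $289.98; balance $1,449.87
Quarter 6: opening $1,449.87; payment $289.97; balance $1,159.90
Quarter 7: opening $1,159.90; payment $289.98; balance $869.92
Quarter 8: opening $869.92; payment $289.97; balance $579.95
Quarter 9: opening $579.95; payment $289.98; balance $289.97
Quarter 10: opening $289.97; payment $289.97; balance $0.00
Total paid: $2,939.76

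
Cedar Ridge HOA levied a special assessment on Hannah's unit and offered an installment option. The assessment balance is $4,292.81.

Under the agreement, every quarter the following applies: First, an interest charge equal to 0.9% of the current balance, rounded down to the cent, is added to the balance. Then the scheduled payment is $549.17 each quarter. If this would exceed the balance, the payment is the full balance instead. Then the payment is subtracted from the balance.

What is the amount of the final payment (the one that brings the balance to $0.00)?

# | Opening | Interest | Payment | End bal
1 | $4,292.81 | $38.63 | $549.17 | $3,782.27
2 | $3,782.27 | $34.04 | $549.17 | $3,267.14
3 | $3,267.14 | $29.40 | $549.17 | $2,747.37
4 | $2,747.37 | $24.72 | $549.17 | $2,222.92
5 | $2,222.92 | $20.00 | $549.17 | $1,693.75
6 | $1,693.75 | $15.24 | $549.17 | $1,159.82
7 | $1,159.82 | $10.43 | $549.17 | $621.08
8 | $621.08 | $5.58 | $549.17 | $77.49
9 | $77.49 | $0.69 | $78.18 | $0.00

$78.18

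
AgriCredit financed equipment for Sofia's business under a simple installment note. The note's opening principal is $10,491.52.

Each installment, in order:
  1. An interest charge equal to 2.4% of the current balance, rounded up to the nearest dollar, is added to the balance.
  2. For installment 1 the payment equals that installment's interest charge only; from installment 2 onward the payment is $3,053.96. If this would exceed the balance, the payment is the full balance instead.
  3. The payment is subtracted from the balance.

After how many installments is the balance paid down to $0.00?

Installment 1: $10,491.52 +$252.00 interest = $10,743.52; pay $252.00 → $10,491.52
Installment 2: $10,491.52 +$252.00 interest = $10,743.52; pay $3,053.96 → $7,689.56
Installment 3: $7,689.56 +$185.00 interest = $7,874.56; pay $3,053.96 → $4,820.60
Installment 4: $4,820.60 +$116.00 interest = $4,936.60; pay $3,053.96 → $1,882.64
Installment 5: $1,882.64 +$46.00 interest = $1,928.64; pay $1,928.64 → $0.00
Balance reaches $0.00 in installment 5.

5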